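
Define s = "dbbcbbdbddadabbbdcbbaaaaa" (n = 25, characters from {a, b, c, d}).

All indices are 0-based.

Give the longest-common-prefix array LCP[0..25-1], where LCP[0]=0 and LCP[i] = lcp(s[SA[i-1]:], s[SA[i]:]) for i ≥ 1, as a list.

[0, 1, 2, 3, 4, 1, 1, 0, 1, 2, 2, 2, 3, 1, 1, 2, 2, 0, 3, 0, 2, 1, 2, 1, 1]

rank→(start, suffix):
  0 → (24, 'a')
  1 → (23, 'aa')
  2 → (22, 'aaa')
  3 → (21, 'aaaa')
  4 → (20, 'aaaaa')
  5 → (12, 'abbbdcbbaaaaa')
  6 → (10, 'adabbbdcbbaaaaa')
  7 → (19, 'baaaaa')
  8 → (18, 'bbaaaaa')
  9 → (13, 'bbbdcbbaaaaa')
  10 → (1, 'bbcbbdbddadabbbdcbbaaaaa')
  11 → (4, 'bbdbddadabbbdcbbaaaaa')
  12 → (14, 'bbdcbbaaaaa')
  13 → (2, 'bcbbdbddadabbbdcbbaaaaa')
  14 → (5, 'bdbddadabbbdcbbaaaaa')
  15 → (15, 'bdcbbaaaaa')
  16 → (7, 'bddadabbbdcbbaaaaa')
  17 → (17, 'cbbaaaaa')
  18 → (3, 'cbbdbddadabbbdcbbaaaaa')
  19 → (11, 'dabbbdcbbaaaaa')
  20 → (9, 'dadabbbdcbbaaaaa')
  21 → (0, 'dbbcbbdbddadabbbdcbbaaaaa')
  22 → (6, 'dbddadabbbdcbbaaaaa')
  23 → (16, 'dcbbaaaaa')
  24 → (8, 'ddadabbbdcbbaaaaa')

SA = [24, 23, 22, 21, 20, 12, 10, 19, 18, 13, 1, 4, 14, 2, 5, 15, 7, 17, 3, 11, 9, 0, 6, 16, 8]
rank  pair      lcp
   1  s[24:],s[23:]  1  'a'
   2  s[23:],s[22:]  2  'aa'
   3  s[22:],s[21:]  3  'aaa'
   4  s[21:],s[20:]  4  'aaaa'
   5  s[20:],s[12:]  1  'a'
   6  s[12:],s[10:]  1  'a'
   7  s[10:],s[19:]  0  ''
   8  s[19:],s[18:]  1  'b'
   9  s[18:],s[13:]  2  'bb'
  10  s[13:],s[1:]  2  'bb'
  11  s[1:],s[4:]  2  'bb'
  12  s[4:],s[14:]  3  'bbd'
  13  s[14:],s[2:]  1  'b'
  14  s[2:],s[5:]  1  'b'
  15  s[5:],s[15:]  2  'bd'
  16  s[15:],s[7:]  2  'bd'
  17  s[7:],s[17:]  0  ''
  18  s[17:],s[3:]  3  'cbb'
  19  s[3:],s[11:]  0  ''
  20  s[11:],s[9:]  2  'da'
  21  s[9:],s[0:]  1  'd'
  22  s[0:],s[6:]  2  'db'
  23  s[6:],s[16:]  1  'd'
  24  s[16:],s[8:]  1  'd'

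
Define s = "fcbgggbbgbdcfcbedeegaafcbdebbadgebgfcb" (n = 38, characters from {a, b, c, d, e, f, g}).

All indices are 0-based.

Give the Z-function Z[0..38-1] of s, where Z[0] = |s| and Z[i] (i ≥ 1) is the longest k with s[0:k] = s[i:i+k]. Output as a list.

[38, 0, 0, 0, 0, 0, 0, 0, 0, 0, 0, 0, 3, 0, 0, 0, 0, 0, 0, 0, 0, 0, 3, 0, 0, 0, 0, 0, 0, 0, 0, 0, 0, 0, 0, 3, 0, 0]

Z[0]=38
i=1: i≥r, start 0; Z[1]=0
i=2: i≥r, start 0; Z[2]=0
i=3: i≥r, start 0; Z[3]=0
i=4: i≥r, start 0; Z[4]=0
i=5: i≥r, start 0; Z[5]=0
i=6: i≥r, start 0; Z[6]=0
i=7: i≥r, start 0; Z[7]=0
i=8: i≥r, start 0; Z[8]=0
i=9: i≥r, start 0; Z[9]=0
i=10: i≥r, start 0; Z[10]=0
i=11: i≥r, start 0; Z[11]=0
i=12: i≥r, start 0; Z[12]=3 scan→box=[12,15)
i=13: min(r-i=2, Z[1]=0)=0; Z[13]=0
i=14: min(r-i=1, Z[2]=0)=0; Z[14]=0
i=15: i≥r, start 0; Z[15]=0
i=16: i≥r, start 0; Z[16]=0
i=17: i≥r, start 0; Z[17]=0
i=18: i≥r, start 0; Z[18]=0
i=19: i≥r, start 0; Z[19]=0
i=20: i≥r, start 0; Z[20]=0
i=21: i≥r, start 0; Z[21]=0
i=22: i≥r, start 0; Z[22]=3 scan→box=[22,25)
i=23: min(r-i=2, Z[1]=0)=0; Z[23]=0
i=24: min(r-i=1, Z[2]=0)=0; Z[24]=0
i=25: i≥r, start 0; Z[25]=0
i=26: i≥r, start 0; Z[26]=0
i=27: i≥r, start 0; Z[27]=0
i=28: i≥r, start 0; Z[28]=0
i=29: i≥r, start 0; Z[29]=0
i=30: i≥r, start 0; Z[30]=0
i=31: i≥r, start 0; Z[31]=0
i=32: i≥r, start 0; Z[32]=0
i=33: i≥r, start 0; Z[33]=0
i=34: i≥r, start 0; Z[34]=0
i=35: i≥r, start 0; Z[35]=3 scan→box=[35,38)
i=36: min(r-i=2, Z[1]=0)=0; Z[36]=0
i=37: min(r-i=1, Z[2]=0)=0; Z[37]=0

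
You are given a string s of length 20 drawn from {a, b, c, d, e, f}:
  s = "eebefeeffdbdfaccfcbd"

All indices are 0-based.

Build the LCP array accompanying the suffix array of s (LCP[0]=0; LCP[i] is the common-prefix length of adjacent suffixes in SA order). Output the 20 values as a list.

[0, 0, 2, 1, 0, 1, 1, 0, 1, 1, 0, 1, 2, 1, 2, 0, 1, 1, 1, 1]

rank | idx | suffix
   0 |  13 | accfcbd
   1 |  18 | bd
   2 |  10 | bdfaccfcbd
   3 |   2 | befeeffdbdfaccfcbd
   4 |  17 | cbd
   5 |  14 | ccfcbd
   6 |  15 | cfcbd
   7 |  19 | d
   8 |   9 | dbdfaccfcbd
   9 |  11 | dfaccfcbd
  10 |   1 | ebefeeffdbdfaccfcbd
  11 |   0 | eebefeeffdbdfaccfcbd
  12 |   5 | eeffdbdfaccfcbd
  13 |   3 | efeeffdbdfaccfcbd
  14 |   6 | effdbdfaccfcbd
  15 |  12 | faccfcbd
  16 |  16 | fcbd
  17 |   8 | fdbdfaccfcbd
  18 |   4 | feeffdbdfaccfcbd
  19 |   7 | ffdbdfaccfcbd

SA = [13, 18, 10, 2, 17, 14, 15, 19, 9, 11, 1, 0, 5, 3, 6, 12, 16, 8, 4, 7]
rank  pair      lcp
   1  s[13:],s[18:]  0  ''
   2  s[18:],s[10:]  2  'bd'
   3  s[10:],s[2:]  1  'b'
   4  s[2:],s[17:]  0  ''
   5  s[17:],s[14:]  1  'c'
   6  s[14:],s[15:]  1  'c'
   7  s[15:],s[19:]  0  ''
   8  s[19:],s[9:]  1  'd'
   9  s[9:],s[11:]  1  'd'
  10  s[11:],s[1:]  0  ''
  11  s[1:],s[0:]  1  'e'
  12  s[0:],s[5:]  2  'ee'
  13  s[5:],s[3:]  1  'e'
  14  s[3:],s[6:]  2  'ef'
  15  s[6:],s[12:]  0  ''
  16  s[12:],s[16:]  1  'f'
  17  s[16:],s[8:]  1  'f'
  18  s[8:],s[4:]  1  'f'
  19  s[4:],s[7:]  1  'f'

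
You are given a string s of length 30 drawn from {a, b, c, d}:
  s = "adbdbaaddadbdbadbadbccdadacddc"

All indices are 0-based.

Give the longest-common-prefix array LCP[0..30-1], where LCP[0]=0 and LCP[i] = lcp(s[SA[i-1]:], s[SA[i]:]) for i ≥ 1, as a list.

rank | idx | suffix
   0 |   5 | aaddadbdbadbadbccdadacddc
   1 |  25 | acddc
   2 |  23 | adacddc
   3 |  14 | adbadbccdadacddc
   4 |  17 | adbccdadacddc
   5 |   0 | adbdbaaddadbdbadbadbccdadacddc
   6 |   9 | adbdbadbadbccdadacddc
   7 |   6 | addadbdbadbadbccdadacddc
   8 |   4 | baaddadbdbadbadbccdadacddc
   9 |  13 | badbadbccdadacddc
  10 |  16 | badbccdadacddc
  11 |  19 | bccdadacddc
  12 |   2 | bdbaaddadbdbadbadbccdadacddc
  13 |  11 | bdbadbadbccdadacddc
  14 |  29 | c
  15 |  20 | ccdadacddc
  16 |  21 | cdadacddc
  17 |  26 | cddc
  18 |  24 | dacddc
  19 |  22 | dadacddc
  20 |   8 | dadbdbadbadbccdadacddc
  21 |   3 | dbaaddadbdbadbadbccdadacddc
  22 |  12 | dbadbadbccdadacddc
  23 |  15 | dbadbccdadacddc
  24 |  18 | dbccdadacddc
  25 |   1 | dbdbaaddadbdbadbadbccdadacddc
  26 |  10 | dbdbadbadbccdadacddc
  27 |  28 | dc
  28 |   7 | ddadbdbadbadbccdadacddc
  29 |  27 | ddc

SA = [5, 25, 23, 14, 17, 0, 9, 6, 4, 13, 16, 19, 2, 11, 29, 20, 21, 26, 24, 22, 8, 3, 12, 15, 18, 1, 10, 28, 7, 27]
i: (SA[i-1],SA[i]) lcp shared
  1: (5,25) 1 'a'
  2: (25,23) 1 'a'
  3: (23,14) 2 'ad'
  4: (14,17) 3 'adb'
  5: (17,0) 3 'adb'
  6: (0,9) 6 'adbdba'
  7: (9,6) 2 'ad'
  8: (6,4) 0 ''
  9: (4,13) 2 'ba'
  10: (13,16) 4 'badb'
  11: (16,19) 1 'b'
  12: (19,2) 1 'b'
  13: (2,11) 4 'bdba'
  14: (11,29) 0 ''
  15: (29,20) 1 'c'
  16: (20,21) 1 'c'
  17: (21,26) 2 'cd'
  18: (26,24) 0 ''
  19: (24,22) 2 'da'
  20: (22,8) 3 'dad'
  21: (8,3) 1 'd'
  22: (3,12) 3 'dba'
  23: (12,15) 5 'dbadb'
  24: (15,18) 2 'db'
  25: (18,1) 2 'db'
  26: (1,10) 5 'dbdba'
  27: (10,28) 1 'd'
  28: (28,7) 1 'd'
  29: (7,27) 2 'dd'

[0, 1, 1, 2, 3, 3, 6, 2, 0, 2, 4, 1, 1, 4, 0, 1, 1, 2, 0, 2, 3, 1, 3, 5, 2, 2, 5, 1, 1, 2]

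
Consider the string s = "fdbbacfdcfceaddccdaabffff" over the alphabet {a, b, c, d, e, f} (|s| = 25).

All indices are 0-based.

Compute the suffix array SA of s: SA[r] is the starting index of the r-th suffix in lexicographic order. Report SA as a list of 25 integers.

[18, 19, 4, 12, 3, 2, 20, 15, 16, 10, 8, 5, 17, 1, 14, 7, 13, 11, 24, 9, 0, 6, 23, 22, 21]

sorted suffixes:
  #0 SA[0]=18  'aabffff'
  #1 SA[1]=19  'abffff'
  #2 SA[2]=4  'acfdcfceaddccdaabffff'
  #3 SA[3]=12  'addccdaabffff'
  #4 SA[4]=3  'bacfdcfceaddccdaabffff'
  #5 SA[5]=2  'bbacfdcfceaddccdaabffff'
  #6 SA[6]=20  'bffff'
  #7 SA[7]=15  'ccdaabffff'
  #8 SA[8]=16  'cdaabffff'
  #9 SA[9]=10  'ceaddccdaabffff'
  #10 SA[10]=8  'cfceaddccdaabffff'
  #11 SA[11]=5  'cfdcfceaddccdaabffff'
  #12 SA[12]=17  'daabffff'
  #13 SA[13]=1  'dbbacfdcfceaddccdaabffff'
  #14 SA[14]=14  'dccdaabffff'
  #15 SA[15]=7  'dcfceaddccdaabffff'
  #16 SA[16]=13  'ddccdaabffff'
  #17 SA[17]=11  'eaddccdaabffff'
  #18 SA[18]=24  'f'
  #19 SA[19]=9  'fceaddccdaabffff'
  #20 SA[20]=0  'fdbbacfdcfceaddccdaabffff'
  #21 SA[21]=6  'fdcfceaddccdaabffff'
  #22 SA[22]=23  'ff'
  #23 SA[23]=22  'fff'
  #24 SA[24]=21  'ffff'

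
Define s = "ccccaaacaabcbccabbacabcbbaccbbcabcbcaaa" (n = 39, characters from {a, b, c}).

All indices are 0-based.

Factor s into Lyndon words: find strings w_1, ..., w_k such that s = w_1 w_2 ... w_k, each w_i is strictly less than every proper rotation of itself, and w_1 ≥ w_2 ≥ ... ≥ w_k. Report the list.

["c", "c", "c", "c", "aaacaabcbccabbacabcbbaccbbcabcbc", "a", "a", "a"]

emit factor 1: 'c' (i=0, period=1)
emit factor 2: 'c' (i=1, period=1)
emit factor 3: 'c' (i=2, period=1)
emit factor 4: 'c' (i=3, period=1)
emit factor 5: 'aaacaabcbccabbacabcbbaccbbcabcbc' (i=4, period=32)
emit factor 6: 'a' (i=36, period=1)
emit factor 7: 'a' (i=37, period=1)
emit factor 8: 'a' (i=38, period=1)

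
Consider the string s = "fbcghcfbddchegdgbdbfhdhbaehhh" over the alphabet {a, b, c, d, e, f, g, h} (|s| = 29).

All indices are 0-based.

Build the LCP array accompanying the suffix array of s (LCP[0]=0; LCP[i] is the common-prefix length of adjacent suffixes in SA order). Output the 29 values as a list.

rank→(start, suffix):
  0 → (24, 'aehhh')
  1 → (23, 'baehhh')
  2 → (1, 'bcghcfbddchegdgbdbfhdhbaehhh')
  3 → (16, 'bdbfhdhbaehhh')
  4 → (7, 'bddchegdgbdbfhdhbaehhh')
  5 → (18, 'bfhdhbaehhh')
  6 → (5, 'cfbddchegdgbdbfhdhbaehhh')
  7 → (2, 'cghcfbddchegdgbdbfhdhbaehhh')
  8 → (10, 'chegdgbdbfhdhbaehhh')
  9 → (17, 'dbfhdhbaehhh')
  10 → (9, 'dchegdgbdbfhdhbaehhh')
  11 → (8, 'ddchegdgbdbfhdhbaehhh')
  12 → (14, 'dgbdbfhdhbaehhh')
  13 → (21, 'dhbaehhh')
  14 → (12, 'egdgbdbfhdhbaehhh')
  15 → (25, 'ehhh')
  16 → (0, 'fbcghcfbddchegdgbdbfhdhbaehhh')
  17 → (6, 'fbddchegdgbdbfhdhbaehhh')
  18 → (19, 'fhdhbaehhh')
  19 → (15, 'gbdbfhdhbaehhh')
  20 → (13, 'gdgbdbfhdhbaehhh')
  21 → (3, 'ghcfbddchegdgbdbfhdhbaehhh')
  22 → (28, 'h')
  23 → (22, 'hbaehhh')
  24 → (4, 'hcfbddchegdgbdbfhdhbaehhh')
  25 → (20, 'hdhbaehhh')
  26 → (11, 'hegdgbdbfhdhbaehhh')
  27 → (27, 'hh')
  28 → (26, 'hhh')

SA = [24, 23, 1, 16, 7, 18, 5, 2, 10, 17, 9, 8, 14, 21, 12, 25, 0, 6, 19, 15, 13, 3, 28, 22, 4, 20, 11, 27, 26]
rank  pair      lcp
   1  s[24:],s[23:]  0  ''
   2  s[23:],s[1:]  1  'b'
   3  s[1:],s[16:]  1  'b'
   4  s[16:],s[7:]  2  'bd'
   5  s[7:],s[18:]  1  'b'
   6  s[18:],s[5:]  0  ''
   7  s[5:],s[2:]  1  'c'
   8  s[2:],s[10:]  1  'c'
   9  s[10:],s[17:]  0  ''
  10  s[17:],s[9:]  1  'd'
  11  s[9:],s[8:]  1  'd'
  12  s[8:],s[14:]  1  'd'
  13  s[14:],s[21:]  1  'd'
  14  s[21:],s[12:]  0  ''
  15  s[12:],s[25:]  1  'e'
  16  s[25:],s[0:]  0  ''
  17  s[0:],s[6:]  2  'fb'
  18  s[6:],s[19:]  1  'f'
  19  s[19:],s[15:]  0  ''
  20  s[15:],s[13:]  1  'g'
  21  s[13:],s[3:]  1  'g'
  22  s[3:],s[28:]  0  ''
  23  s[28:],s[22:]  1  'h'
  24  s[22:],s[4:]  1  'h'
  25  s[4:],s[20:]  1  'h'
  26  s[20:],s[11:]  1  'h'
  27  s[11:],s[27:]  1  'h'
  28  s[27:],s[26:]  2  'hh'

[0, 0, 1, 1, 2, 1, 0, 1, 1, 0, 1, 1, 1, 1, 0, 1, 0, 2, 1, 0, 1, 1, 0, 1, 1, 1, 1, 1, 2]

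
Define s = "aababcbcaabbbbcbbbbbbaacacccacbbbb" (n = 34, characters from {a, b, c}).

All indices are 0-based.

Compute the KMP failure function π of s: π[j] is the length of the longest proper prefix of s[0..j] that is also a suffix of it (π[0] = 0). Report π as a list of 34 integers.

π[0] = 0
j=1 s[j]='a': π[1]=1 (border 'a')
j=2 s[j]='b': k: 1→0; π[2]=0 (border '')
j=3 s[j]='a': π[3]=1 (border 'a')
j=4 s[j]='b': k: 1→0; π[4]=0 (border '')
j=5 s[j]='c': π[5]=0 (border '')
j=6 s[j]='b': π[6]=0 (border '')
j=7 s[j]='c': π[7]=0 (border '')
j=8 s[j]='a': π[8]=1 (border 'a')
j=9 s[j]='a': π[9]=2 (border 'aa')
j=10 s[j]='b': π[10]=3 (border 'aab')
j=11 s[j]='b': k: 3→0; π[11]=0 (border '')
j=12 s[j]='b': π[12]=0 (border '')
j=13 s[j]='b': π[13]=0 (border '')
j=14 s[j]='c': π[14]=0 (border '')
j=15 s[j]='b': π[15]=0 (border '')
j=16 s[j]='b': π[16]=0 (border '')
j=17 s[j]='b': π[17]=0 (border '')
j=18 s[j]='b': π[18]=0 (border '')
j=19 s[j]='b': π[19]=0 (border '')
j=20 s[j]='b': π[20]=0 (border '')
j=21 s[j]='a': π[21]=1 (border 'a')
j=22 s[j]='a': π[22]=2 (border 'aa')
j=23 s[j]='c': k: 2→1→0; π[23]=0 (border '')
j=24 s[j]='a': π[24]=1 (border 'a')
j=25 s[j]='c': k: 1→0; π[25]=0 (border '')
j=26 s[j]='c': π[26]=0 (border '')
j=27 s[j]='c': π[27]=0 (border '')
j=28 s[j]='a': π[28]=1 (border 'a')
j=29 s[j]='c': k: 1→0; π[29]=0 (border '')
j=30 s[j]='b': π[30]=0 (border '')
j=31 s[j]='b': π[31]=0 (border '')
j=32 s[j]='b': π[32]=0 (border '')
j=33 s[j]='b': π[33]=0 (border '')

[0, 1, 0, 1, 0, 0, 0, 0, 1, 2, 3, 0, 0, 0, 0, 0, 0, 0, 0, 0, 0, 1, 2, 0, 1, 0, 0, 0, 1, 0, 0, 0, 0, 0]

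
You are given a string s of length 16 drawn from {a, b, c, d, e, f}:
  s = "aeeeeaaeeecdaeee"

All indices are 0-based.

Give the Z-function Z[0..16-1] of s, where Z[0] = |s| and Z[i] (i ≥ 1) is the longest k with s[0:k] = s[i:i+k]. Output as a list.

[16, 0, 0, 0, 0, 1, 4, 0, 0, 0, 0, 0, 4, 0, 0, 0]

Z[0]=16
i=1: i≥r, start 0; Z[1]=0
i=2: i≥r, start 0; Z[2]=0
i=3: i≥r, start 0; Z[3]=0
i=4: i≥r, start 0; Z[4]=0
i=5: i≥r, start 0; Z[5]=1 grow→box=[5,6)
i=6: i≥r, start 0; Z[6]=4 grow→box=[6,10)
i=7: min(r-i=3, Z[1]=0)=0; Z[7]=0
i=8: min(r-i=2, Z[2]=0)=0; Z[8]=0
i=9: min(r-i=1, Z[3]=0)=0; Z[9]=0
i=10: i≥r, start 0; Z[10]=0
i=11: i≥r, start 0; Z[11]=0
i=12: i≥r, start 0; Z[12]=4 grow→box=[12,16)
i=13: min(r-i=3, Z[1]=0)=0; Z[13]=0
i=14: min(r-i=2, Z[2]=0)=0; Z[14]=0
i=15: min(r-i=1, Z[3]=0)=0; Z[15]=0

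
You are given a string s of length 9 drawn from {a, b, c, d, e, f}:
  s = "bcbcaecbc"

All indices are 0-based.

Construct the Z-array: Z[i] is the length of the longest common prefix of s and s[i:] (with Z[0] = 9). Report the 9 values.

[9, 0, 2, 0, 0, 0, 0, 2, 0]

Z[0]=9
i=1: outside box; Z[1]=0
i=2: outside box; Z[2]=2 extend→box=[2,4)
i=3: min(r-i=1, Z[1]=0)=0; Z[3]=0
i=4: outside box; Z[4]=0
i=5: outside box; Z[5]=0
i=6: outside box; Z[6]=0
i=7: outside box; Z[7]=2 extend→box=[7,9)
i=8: min(r-i=1, Z[1]=0)=0; Z[8]=0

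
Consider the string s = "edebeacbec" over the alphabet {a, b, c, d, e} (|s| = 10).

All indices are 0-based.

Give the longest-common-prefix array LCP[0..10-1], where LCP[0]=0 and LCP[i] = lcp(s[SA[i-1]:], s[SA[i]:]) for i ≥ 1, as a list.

sorted suffixes:
  #0 SA[0]=5  'acbec'
  #1 SA[1]=3  'beacbec'
  #2 SA[2]=7  'bec'
  #3 SA[3]=9  'c'
  #4 SA[4]=6  'cbec'
  #5 SA[5]=1  'debeacbec'
  #6 SA[6]=4  'eacbec'
  #7 SA[7]=2  'ebeacbec'
  #8 SA[8]=8  'ec'
  #9 SA[9]=0  'edebeacbec'

SA = [5, 3, 7, 9, 6, 1, 4, 2, 8, 0]
rank  pair      lcp
   1  s[5:],s[3:]  0  ''
   2  s[3:],s[7:]  2  'be'
   3  s[7:],s[9:]  0  ''
   4  s[9:],s[6:]  1  'c'
   5  s[6:],s[1:]  0  ''
   6  s[1:],s[4:]  0  ''
   7  s[4:],s[2:]  1  'e'
   8  s[2:],s[8:]  1  'e'
   9  s[8:],s[0:]  1  'e'

[0, 0, 2, 0, 1, 0, 0, 1, 1, 1]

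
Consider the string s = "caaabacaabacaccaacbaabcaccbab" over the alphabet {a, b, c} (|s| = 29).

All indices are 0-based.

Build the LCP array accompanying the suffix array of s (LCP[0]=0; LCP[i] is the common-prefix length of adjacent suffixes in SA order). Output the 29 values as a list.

[0, 2, 6, 3, 2, 1, 2, 5, 2, 1, 3, 2, 2, 3, 0, 1, 2, 2, 4, 1, 0, 3, 3, 2, 4, 1, 3, 1, 2]

rank | idx | suffix
   0 |   1 | aaabacaabacaccaacbaabcaccbab
   1 |   2 | aabacaabacaccaacbaabcaccbab
   2 |   7 | aabacaccaacbaabcaccbab
   3 |  19 | aabcaccbab
   4 |  15 | aacbaabcaccbab
   5 |  27 | ab
   6 |   3 | abacaabacaccaacbaabcaccbab
   7 |   8 | abacaccaacbaabcaccbab
   8 |  20 | abcaccbab
   9 |   5 | acaabacaccaacbaabcaccbab
  10 |  10 | acaccaacbaabcaccbab
  11 |  16 | acbaabcaccbab
  12 |  12 | accaacbaabcaccbab
  13 |  23 | accbab
  14 |  28 | b
  15 |  18 | baabcaccbab
  16 |  26 | bab
  17 |   4 | bacaabacaccaacbaabcaccbab
  18 |   9 | bacaccaacbaabcaccbab
  19 |  21 | bcaccbab
  20 |   0 | caaabacaabacaccaacbaabcaccbab
  21 |   6 | caabacaccaacbaabcaccbab
  22 |  14 | caacbaabcaccbab
  23 |  11 | caccaacbaabcaccbab
  24 |  22 | caccbab
  25 |  17 | cbaabcaccbab
  26 |  25 | cbab
  27 |  13 | ccaacbaabcaccbab
  28 |  24 | ccbab

SA = [1, 2, 7, 19, 15, 27, 3, 8, 20, 5, 10, 16, 12, 23, 28, 18, 26, 4, 9, 21, 0, 6, 14, 11, 22, 17, 25, 13, 24]
i: (SA[i-1],SA[i]) lcp shared
  1: (1,2) 2 'aa'
  2: (2,7) 6 'aabaca'
  3: (7,19) 3 'aab'
  4: (19,15) 2 'aa'
  5: (15,27) 1 'a'
  6: (27,3) 2 'ab'
  7: (3,8) 5 'abaca'
  8: (8,20) 2 'ab'
  9: (20,5) 1 'a'
  10: (5,10) 3 'aca'
  11: (10,16) 2 'ac'
  12: (16,12) 2 'ac'
  13: (12,23) 3 'acc'
  14: (23,28) 0 ''
  15: (28,18) 1 'b'
  16: (18,26) 2 'ba'
  17: (26,4) 2 'ba'
  18: (4,9) 4 'baca'
  19: (9,21) 1 'b'
  20: (21,0) 0 ''
  21: (0,6) 3 'caa'
  22: (6,14) 3 'caa'
  23: (14,11) 2 'ca'
  24: (11,22) 4 'cacc'
  25: (22,17) 1 'c'
  26: (17,25) 3 'cba'
  27: (25,13) 1 'c'
  28: (13,24) 2 'cc'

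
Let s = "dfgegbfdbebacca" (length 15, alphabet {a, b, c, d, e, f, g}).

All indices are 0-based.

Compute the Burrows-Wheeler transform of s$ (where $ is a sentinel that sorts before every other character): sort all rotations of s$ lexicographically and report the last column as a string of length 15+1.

acbedgcaf$bgbdef

rank  rotation          last
    0  $dfgegbfdbebacca  a
    1  a$dfgegbfdbebacc  c
    2  acca$dfgegbfdbeb  b
    3  bacca$dfgegbfdbe  e
    4  bebacca$dfgegbfd  d
    5  bfdbebacca$dfgeg  g
    6  ca$dfgegbfdbebac  c
    7  cca$dfgegbfdbeba  a
    8  dbebacca$dfgegbf  f
    9  dfgegbfdbebacca$  $
   10  ebacca$dfgegbfdb  b
   11  egbfdbebacca$dfg  g
   12  fdbebacca$dfgegb  b
   13  fgegbfdbebacca$d  d
   14  gbfdbebacca$dfge  e
   15  gegbfdbebacca$df  f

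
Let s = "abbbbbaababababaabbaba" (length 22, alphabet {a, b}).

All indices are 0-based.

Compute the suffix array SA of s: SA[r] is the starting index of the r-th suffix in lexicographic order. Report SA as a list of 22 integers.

rank→(start, suffix):
  0 → (21, 'a')
  1 → (6, 'aababababaabbaba')
  2 → (15, 'aabbaba')
  3 → (19, 'aba')
  4 → (13, 'abaabbaba')
  5 → (11, 'ababaabbaba')
  6 → (9, 'abababaabbaba')
  7 → (7, 'ababababaabbaba')
  8 → (16, 'abbaba')
  9 → (0, 'abbbbbaababababaabbaba')
  10 → (20, 'ba')
  11 → (5, 'baababababaabbaba')
  12 → (14, 'baabbaba')
  13 → (18, 'baba')
  14 → (12, 'babaabbaba')
  15 → (10, 'bababaabbaba')
  16 → (8, 'babababaabbaba')
  17 → (4, 'bbaababababaabbaba')
  18 → (17, 'bbaba')
  19 → (3, 'bbbaababababaabbaba')
  20 → (2, 'bbbbaababababaabbaba')
  21 → (1, 'bbbbbaababababaabbaba')

[21, 6, 15, 19, 13, 11, 9, 7, 16, 0, 20, 5, 14, 18, 12, 10, 8, 4, 17, 3, 2, 1]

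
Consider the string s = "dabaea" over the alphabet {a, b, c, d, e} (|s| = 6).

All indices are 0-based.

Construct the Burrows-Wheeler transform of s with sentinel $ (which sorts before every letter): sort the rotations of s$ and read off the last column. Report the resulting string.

rank  rotation last
    0  $dabaea  a
    1  a$dabae  e
    2  abaea$d  d
    3  aea$dab  b
    4  baea$da  a
    5  dabaea$  $
    6  ea$daba  a

aedba$a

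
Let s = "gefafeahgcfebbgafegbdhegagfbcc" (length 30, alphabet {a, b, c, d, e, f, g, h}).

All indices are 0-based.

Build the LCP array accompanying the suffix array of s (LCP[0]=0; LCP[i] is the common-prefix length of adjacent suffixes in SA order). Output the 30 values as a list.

[0, 3, 1, 1, 0, 1, 1, 1, 0, 1, 1, 0, 0, 1, 1, 1, 2, 0, 1, 1, 2, 2, 0, 2, 1, 1, 1, 1, 0, 1]

rank→(start, suffix):
  0 → (3, 'afeahgcfebbgafegbdhegagfbcc')
  1 → (15, 'afegbdhegagfbcc')
  2 → (24, 'agfbcc')
  3 → (6, 'ahgcfebbgafegbdhegagfbcc')
  4 → (12, 'bbgafegbdhegagfbcc')
  5 → (27, 'bcc')
  6 → (19, 'bdhegagfbcc')
  7 → (13, 'bgafegbdhegagfbcc')
  8 → (29, 'c')
  9 → (28, 'cc')
  10 → (9, 'cfebbgafegbdhegagfbcc')
  11 → (20, 'dhegagfbcc')
  12 → (5, 'eahgcfebbgafegbdhegagfbcc')
  13 → (11, 'ebbgafegbdhegagfbcc')
  14 → (1, 'efafeahgcfebbgafegbdhegagfbcc')
  15 → (22, 'egagfbcc')
  16 → (17, 'egbdhegagfbcc')
  17 → (2, 'fafeahgcfebbgafegbdhegagfbcc')
  18 → (26, 'fbcc')
  19 → (4, 'feahgcfebbgafegbdhegagfbcc')
  20 → (10, 'febbgafegbdhegagfbcc')
  21 → (16, 'fegbdhegagfbcc')
  22 → (14, 'gafegbdhegagfbcc')
  23 → (23, 'gagfbcc')
  24 → (18, 'gbdhegagfbcc')
  25 → (8, 'gcfebbgafegbdhegagfbcc')
  26 → (0, 'gefafeahgcfebbgafegbdhegagfbcc')
  27 → (25, 'gfbcc')
  28 → (21, 'hegagfbcc')
  29 → (7, 'hgcfebbgafegbdhegagfbcc')

SA = [3, 15, 24, 6, 12, 27, 19, 13, 29, 28, 9, 20, 5, 11, 1, 22, 17, 2, 26, 4, 10, 16, 14, 23, 18, 8, 0, 25, 21, 7]
[i] adj suffixes → lcp
  [1] 3/15 → 3 ('afe')
  [2] 15/24 → 1 ('a')
  [3] 24/6 → 1 ('a')
  [4] 6/12 → 0 ('')
  [5] 12/27 → 1 ('b')
  [6] 27/19 → 1 ('b')
  [7] 19/13 → 1 ('b')
  [8] 13/29 → 0 ('')
  [9] 29/28 → 1 ('c')
  [10] 28/9 → 1 ('c')
  [11] 9/20 → 0 ('')
  [12] 20/5 → 0 ('')
  [13] 5/11 → 1 ('e')
  [14] 11/1 → 1 ('e')
  [15] 1/22 → 1 ('e')
  [16] 22/17 → 2 ('eg')
  [17] 17/2 → 0 ('')
  [18] 2/26 → 1 ('f')
  [19] 26/4 → 1 ('f')
  [20] 4/10 → 2 ('fe')
  [21] 10/16 → 2 ('fe')
  [22] 16/14 → 0 ('')
  [23] 14/23 → 2 ('ga')
  [24] 23/18 → 1 ('g')
  [25] 18/8 → 1 ('g')
  [26] 8/0 → 1 ('g')
  [27] 0/25 → 1 ('g')
  [28] 25/21 → 0 ('')
  [29] 21/7 → 1 ('h')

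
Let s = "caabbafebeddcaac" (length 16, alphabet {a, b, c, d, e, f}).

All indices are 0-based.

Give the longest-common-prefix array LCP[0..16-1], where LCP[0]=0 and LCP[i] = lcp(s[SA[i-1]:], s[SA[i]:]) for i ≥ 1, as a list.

[0, 2, 1, 1, 1, 0, 1, 1, 0, 1, 3, 0, 1, 0, 1, 0]

sorted suffixes:
  #0 SA[0]=1  'aabbafebeddcaac'
  #1 SA[1]=13  'aac'
  #2 SA[2]=2  'abbafebeddcaac'
  #3 SA[3]=14  'ac'
  #4 SA[4]=5  'afebeddcaac'
  #5 SA[5]=4  'bafebeddcaac'
  #6 SA[6]=3  'bbafebeddcaac'
  #7 SA[7]=8  'beddcaac'
  #8 SA[8]=15  'c'
  #9 SA[9]=0  'caabbafebeddcaac'
  #10 SA[10]=12  'caac'
  #11 SA[11]=11  'dcaac'
  #12 SA[12]=10  'ddcaac'
  #13 SA[13]=7  'ebeddcaac'
  #14 SA[14]=9  'eddcaac'
  #15 SA[15]=6  'febeddcaac'

SA = [1, 13, 2, 14, 5, 4, 3, 8, 15, 0, 12, 11, 10, 7, 9, 6]
i: (SA[i-1],SA[i]) lcp shared
  1: (1,13) 2 'aa'
  2: (13,2) 1 'a'
  3: (2,14) 1 'a'
  4: (14,5) 1 'a'
  5: (5,4) 0 ''
  6: (4,3) 1 'b'
  7: (3,8) 1 'b'
  8: (8,15) 0 ''
  9: (15,0) 1 'c'
  10: (0,12) 3 'caa'
  11: (12,11) 0 ''
  12: (11,10) 1 'd'
  13: (10,7) 0 ''
  14: (7,9) 1 'e'
  15: (9,6) 0 ''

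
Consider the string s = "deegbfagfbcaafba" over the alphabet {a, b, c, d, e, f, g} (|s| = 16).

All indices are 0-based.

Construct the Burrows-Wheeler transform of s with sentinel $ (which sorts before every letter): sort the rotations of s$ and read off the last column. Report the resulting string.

rank  rotation           last
    0  $deegbfagfbcaafba  a
    1  a$deegbfagfbcaafb  b
    2  aafba$deegbfagfbc  c
    3  afba$deegbfagfbca  a
    4  agfbcaafba$deegbf  f
    5  ba$deegbfagfbcaaf  f
    6  bcaafba$deegbfagf  f
    7  bfagfbcaafba$deeg  g
    8  caafba$deegbfagfb  b
    9  deegbfagfbcaafba$  $
   10  eegbfagfbcaafba$d  d
   11  egbfagfbcaafba$de  e
   12  fagfbcaafba$deegb  b
   13  fba$deegbfagfbcaa  a
   14  fbcaafba$deegbfag  g
   15  gbfagfbcaafba$dee  e
   16  gfbcaafba$deegbfa  a

abcafffgb$debagea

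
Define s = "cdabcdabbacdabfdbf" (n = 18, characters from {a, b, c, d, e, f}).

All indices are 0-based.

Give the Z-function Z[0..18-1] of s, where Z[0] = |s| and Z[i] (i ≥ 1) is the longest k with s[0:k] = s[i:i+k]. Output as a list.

Z[0]=18
i=1: i≥r, start 0; Z[1]=0
i=2: i≥r, start 0; Z[2]=0
i=3: i≥r, start 0; Z[3]=0
i=4: i≥r, start 0; Z[4]=4 grow→box=[4,8)
i=5: min(r-i=3, Z[1]=0)=0; Z[5]=0
i=6: min(r-i=2, Z[2]=0)=0; Z[6]=0
i=7: min(r-i=1, Z[3]=0)=0; Z[7]=0
i=8: i≥r, start 0; Z[8]=0
i=9: i≥r, start 0; Z[9]=0
i=10: i≥r, start 0; Z[10]=4 grow→box=[10,14)
i=11: min(r-i=3, Z[1]=0)=0; Z[11]=0
i=12: min(r-i=2, Z[2]=0)=0; Z[12]=0
i=13: min(r-i=1, Z[3]=0)=0; Z[13]=0
i=14: i≥r, start 0; Z[14]=0
i=15: i≥r, start 0; Z[15]=0
i=16: i≥r, start 0; Z[16]=0
i=17: i≥r, start 0; Z[17]=0

[18, 0, 0, 0, 4, 0, 0, 0, 0, 0, 4, 0, 0, 0, 0, 0, 0, 0]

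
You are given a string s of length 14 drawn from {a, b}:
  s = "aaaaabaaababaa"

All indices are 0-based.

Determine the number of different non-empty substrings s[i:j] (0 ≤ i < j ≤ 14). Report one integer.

71

rank→(start, suffix):
  0 → (13, 'a')
  1 → (12, 'aa')
  2 → (0, 'aaaaabaaababaa')
  3 → (1, 'aaaabaaababaa')
  4 → (2, 'aaabaaababaa')
  5 → (6, 'aaababaa')
  6 → (3, 'aabaaababaa')
  7 → (7, 'aababaa')
  8 → (10, 'abaa')
  9 → (4, 'abaaababaa')
  10 → (8, 'ababaa')
  11 → (11, 'baa')
  12 → (5, 'baaababaa')
  13 → (9, 'babaa')

SA = [13, 12, 0, 1, 2, 6, 3, 7, 10, 4, 8, 11, 5, 9]
i: (SA[i-1],SA[i]) lcp shared
  1: (13,12) 1 'a'
  2: (12,0) 2 'aa'
  3: (0,1) 4 'aaaa'
  4: (1,2) 3 'aaa'
  5: (2,6) 5 'aaaba'
  6: (6,3) 2 'aa'
  7: (3,7) 4 'aaba'
  8: (7,10) 1 'a'
  9: (10,4) 4 'abaa'
  10: (4,8) 3 'aba'
  11: (8,11) 0 ''
  12: (11,5) 3 'baa'
  13: (5,9) 2 'ba'

n(n+1)/2 = 14·15/2 = 105
Σ LCP = 0 + 1 + 2 + 4 + 3 + 5 + 2 + 4 + 1 + 4 + 3 + 0 + 3 + 2 = 34
distinct = 105 − 34 = 71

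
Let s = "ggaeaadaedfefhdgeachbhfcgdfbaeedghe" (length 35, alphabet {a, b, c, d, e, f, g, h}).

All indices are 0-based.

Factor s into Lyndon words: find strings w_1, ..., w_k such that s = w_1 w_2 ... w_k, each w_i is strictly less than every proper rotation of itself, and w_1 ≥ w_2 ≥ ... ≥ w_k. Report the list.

["g", "g", "ae", "aadaedfefhdgeachbhfcgdfbaeedghe"]

emit factor 1: 'g' (i=0, period=1)
emit factor 2: 'g' (i=1, period=1)
emit factor 3: 'ae' (i=2, period=2)
emit factor 4: 'aadaedfefhdgeachbhfcgdfbaeedghe' (i=4, period=31)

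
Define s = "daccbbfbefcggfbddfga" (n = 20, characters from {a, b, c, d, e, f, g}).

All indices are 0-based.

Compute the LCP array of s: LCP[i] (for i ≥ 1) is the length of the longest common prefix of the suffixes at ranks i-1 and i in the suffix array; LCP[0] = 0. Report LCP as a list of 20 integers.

[0, 1, 0, 1, 1, 1, 0, 1, 1, 0, 1, 1, 0, 0, 2, 1, 1, 0, 1, 1]

sorted suffixes:
  #0 SA[0]=19  'a'
  #1 SA[1]=1  'accbbfbefcggfbddfga'
  #2 SA[2]=4  'bbfbefcggfbddfga'
  #3 SA[3]=14  'bddfga'
  #4 SA[4]=7  'befcggfbddfga'
  #5 SA[5]=5  'bfbefcggfbddfga'
  #6 SA[6]=3  'cbbfbefcggfbddfga'
  #7 SA[7]=2  'ccbbfbefcggfbddfga'
  #8 SA[8]=10  'cggfbddfga'
  #9 SA[9]=0  'daccbbfbefcggfbddfga'
  #10 SA[10]=15  'ddfga'
  #11 SA[11]=16  'dfga'
  #12 SA[12]=8  'efcggfbddfga'
  #13 SA[13]=13  'fbddfga'
  #14 SA[14]=6  'fbefcggfbddfga'
  #15 SA[15]=9  'fcggfbddfga'
  #16 SA[16]=17  'fga'
  #17 SA[17]=18  'ga'
  #18 SA[18]=12  'gfbddfga'
  #19 SA[19]=11  'ggfbddfga'

SA = [19, 1, 4, 14, 7, 5, 3, 2, 10, 0, 15, 16, 8, 13, 6, 9, 17, 18, 12, 11]
rank  pair      lcp
   1  s[19:],s[1:]  1  'a'
   2  s[1:],s[4:]  0  ''
   3  s[4:],s[14:]  1  'b'
   4  s[14:],s[7:]  1  'b'
   5  s[7:],s[5:]  1  'b'
   6  s[5:],s[3:]  0  ''
   7  s[3:],s[2:]  1  'c'
   8  s[2:],s[10:]  1  'c'
   9  s[10:],s[0:]  0  ''
  10  s[0:],s[15:]  1  'd'
  11  s[15:],s[16:]  1  'd'
  12  s[16:],s[8:]  0  ''
  13  s[8:],s[13:]  0  ''
  14  s[13:],s[6:]  2  'fb'
  15  s[6:],s[9:]  1  'f'
  16  s[9:],s[17:]  1  'f'
  17  s[17:],s[18:]  0  ''
  18  s[18:],s[12:]  1  'g'
  19  s[12:],s[11:]  1  'g'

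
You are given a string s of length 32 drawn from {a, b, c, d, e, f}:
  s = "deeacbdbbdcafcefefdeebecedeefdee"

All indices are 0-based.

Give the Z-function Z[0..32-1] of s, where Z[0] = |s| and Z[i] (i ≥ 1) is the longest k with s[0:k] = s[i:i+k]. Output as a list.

[32, 0, 0, 0, 0, 0, 1, 0, 0, 1, 0, 0, 0, 0, 0, 0, 0, 0, 3, 0, 0, 0, 0, 0, 0, 3, 0, 0, 0, 3, 0, 0]

Z[0]=32
i=1: outside box; Z[1]=0
i=2: outside box; Z[2]=0
i=3: outside box; Z[3]=0
i=4: outside box; Z[4]=0
i=5: outside box; Z[5]=0
i=6: outside box; Z[6]=1 scan→box=[6,7)
i=7: outside box; Z[7]=0
i=8: outside box; Z[8]=0
i=9: outside box; Z[9]=1 scan→box=[9,10)
i=10: outside box; Z[10]=0
i=11: outside box; Z[11]=0
i=12: outside box; Z[12]=0
i=13: outside box; Z[13]=0
i=14: outside box; Z[14]=0
i=15: outside box; Z[15]=0
i=16: outside box; Z[16]=0
i=17: outside box; Z[17]=0
i=18: outside box; Z[18]=3 scan→box=[18,21)
i=19: min(r-i=2, Z[1]=0)=0; Z[19]=0
i=20: min(r-i=1, Z[2]=0)=0; Z[20]=0
i=21: outside box; Z[21]=0
i=22: outside box; Z[22]=0
i=23: outside box; Z[23]=0
i=24: outside box; Z[24]=0
i=25: outside box; Z[25]=3 scan→box=[25,28)
i=26: min(r-i=2, Z[1]=0)=0; Z[26]=0
i=27: min(r-i=1, Z[2]=0)=0; Z[27]=0
i=28: outside box; Z[28]=0
i=29: outside box; Z[29]=3 scan→box=[29,32)
i=30: min(r-i=2, Z[1]=0)=0; Z[30]=0
i=31: min(r-i=1, Z[2]=0)=0; Z[31]=0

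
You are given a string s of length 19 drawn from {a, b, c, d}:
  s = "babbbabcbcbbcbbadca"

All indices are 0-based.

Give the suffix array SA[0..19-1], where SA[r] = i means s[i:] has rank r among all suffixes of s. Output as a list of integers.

[18, 1, 5, 15, 0, 4, 14, 3, 13, 2, 10, 11, 8, 6, 17, 12, 9, 7, 16]

rank | idx | suffix
   0 |  18 | a
   1 |   1 | abbbabcbcbbcbbadca
   2 |   5 | abcbcbbcbbadca
   3 |  15 | adca
   4 |   0 | babbbabcbcbbcbbadca
   5 |   4 | babcbcbbcbbadca
   6 |  14 | badca
   7 |   3 | bbabcbcbbcbbadca
   8 |  13 | bbadca
   9 |   2 | bbbabcbcbbcbbadca
  10 |  10 | bbcbbadca
  11 |  11 | bcbbadca
  12 |   8 | bcbbcbbadca
  13 |   6 | bcbcbbcbbadca
  14 |  17 | ca
  15 |  12 | cbbadca
  16 |   9 | cbbcbbadca
  17 |   7 | cbcbbcbbadca
  18 |  16 | dca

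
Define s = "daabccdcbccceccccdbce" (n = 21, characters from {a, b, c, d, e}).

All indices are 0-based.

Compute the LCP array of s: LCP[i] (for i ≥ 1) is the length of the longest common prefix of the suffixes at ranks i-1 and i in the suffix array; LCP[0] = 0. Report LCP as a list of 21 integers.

[0, 1, 0, 3, 2, 0, 1, 3, 3, 2, 3, 2, 1, 2, 1, 2, 0, 1, 1, 0, 1]

sorted suffixes:
  #0 SA[0]=1  'aabccdcbccceccccdbce'
  #1 SA[1]=2  'abccdcbccceccccdbce'
  #2 SA[2]=8  'bccceccccdbce'
  #3 SA[3]=3  'bccdcbccceccccdbce'
  #4 SA[4]=18  'bce'
  #5 SA[5]=7  'cbccceccccdbce'
  #6 SA[6]=13  'ccccdbce'
  #7 SA[7]=14  'cccdbce'
  #8 SA[8]=9  'ccceccccdbce'
  #9 SA[9]=15  'ccdbce'
  #10 SA[10]=4  'ccdcbccceccccdbce'
  #11 SA[11]=10  'cceccccdbce'
  #12 SA[12]=16  'cdbce'
  #13 SA[13]=5  'cdcbccceccccdbce'
  #14 SA[14]=19  'ce'
  #15 SA[15]=11  'ceccccdbce'
  #16 SA[16]=0  'daabccdcbccceccccdbce'
  #17 SA[17]=17  'dbce'
  #18 SA[18]=6  'dcbccceccccdbce'
  #19 SA[19]=20  'e'
  #20 SA[20]=12  'eccccdbce'

SA = [1, 2, 8, 3, 18, 7, 13, 14, 9, 15, 4, 10, 16, 5, 19, 11, 0, 17, 6, 20, 12]
[i] adj suffixes → lcp
  [1] 1/2 → 1 ('a')
  [2] 2/8 → 0 ('')
  [3] 8/3 → 3 ('bcc')
  [4] 3/18 → 2 ('bc')
  [5] 18/7 → 0 ('')
  [6] 7/13 → 1 ('c')
  [7] 13/14 → 3 ('ccc')
  [8] 14/9 → 3 ('ccc')
  [9] 9/15 → 2 ('cc')
  [10] 15/4 → 3 ('ccd')
  [11] 4/10 → 2 ('cc')
  [12] 10/16 → 1 ('c')
  [13] 16/5 → 2 ('cd')
  [14] 5/19 → 1 ('c')
  [15] 19/11 → 2 ('ce')
  [16] 11/0 → 0 ('')
  [17] 0/17 → 1 ('d')
  [18] 17/6 → 1 ('d')
  [19] 6/20 → 0 ('')
  [20] 20/12 → 1 ('e')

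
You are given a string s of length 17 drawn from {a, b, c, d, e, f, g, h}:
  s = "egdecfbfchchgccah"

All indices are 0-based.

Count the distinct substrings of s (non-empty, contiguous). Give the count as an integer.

143

rank→(start, suffix):
  0 → (15, 'ah')
  1 → (6, 'bfchchgccah')
  2 → (14, 'cah')
  3 → (13, 'ccah')
  4 → (4, 'cfbfchchgccah')
  5 → (8, 'chchgccah')
  6 → (10, 'chgccah')
  7 → (2, 'decfbfchchgccah')
  8 → (3, 'ecfbfchchgccah')
  9 → (0, 'egdecfbfchchgccah')
  10 → (5, 'fbfchchgccah')
  11 → (7, 'fchchgccah')
  12 → (12, 'gccah')
  13 → (1, 'gdecfbfchchgccah')
  14 → (16, 'h')
  15 → (9, 'hchgccah')
  16 → (11, 'hgccah')

SA = [15, 6, 14, 13, 4, 8, 10, 2, 3, 0, 5, 7, 12, 1, 16, 9, 11]
[i] adj suffixes → lcp
  [1] 15/6 → 0 ('')
  [2] 6/14 → 0 ('')
  [3] 14/13 → 1 ('c')
  [4] 13/4 → 1 ('c')
  [5] 4/8 → 1 ('c')
  [6] 8/10 → 2 ('ch')
  [7] 10/2 → 0 ('')
  [8] 2/3 → 0 ('')
  [9] 3/0 → 1 ('e')
  [10] 0/5 → 0 ('')
  [11] 5/7 → 1 ('f')
  [12] 7/12 → 0 ('')
  [13] 12/1 → 1 ('g')
  [14] 1/16 → 0 ('')
  [15] 16/9 → 1 ('h')
  [16] 9/11 → 1 ('h')

n(n+1)/2 = 17·18/2 = 153
Σ LCP = 0 + 0 + 0 + 1 + 1 + 1 + 2 + 0 + 0 + 1 + 0 + 1 + 0 + 1 + 0 + 1 + 1 = 10
distinct = 153 − 10 = 143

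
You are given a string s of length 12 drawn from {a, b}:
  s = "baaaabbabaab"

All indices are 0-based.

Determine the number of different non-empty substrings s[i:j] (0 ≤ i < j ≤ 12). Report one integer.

sorted suffixes:
  #0 SA[0]=1  'aaaabbabaab'
  #1 SA[1]=2  'aaabbabaab'
  #2 SA[2]=9  'aab'
  #3 SA[3]=3  'aabbabaab'
  #4 SA[4]=10  'ab'
  #5 SA[5]=7  'abaab'
  #6 SA[6]=4  'abbabaab'
  #7 SA[7]=11  'b'
  #8 SA[8]=0  'baaaabbabaab'
  #9 SA[9]=8  'baab'
  #10 SA[10]=6  'babaab'
  #11 SA[11]=5  'bbabaab'

SA = [1, 2, 9, 3, 10, 7, 4, 11, 0, 8, 6, 5]
i: (SA[i-1],SA[i]) lcp shared
  1: (1,2) 3 'aaa'
  2: (2,9) 2 'aa'
  3: (9,3) 3 'aab'
  4: (3,10) 1 'a'
  5: (10,7) 2 'ab'
  6: (7,4) 2 'ab'
  7: (4,11) 0 ''
  8: (11,0) 1 'b'
  9: (0,8) 3 'baa'
  10: (8,6) 2 'ba'
  11: (6,5) 1 'b'

n(n+1)/2 = 12·13/2 = 78
Σ LCP = 0 + 3 + 2 + 3 + 1 + 2 + 2 + 0 + 1 + 3 + 2 + 1 = 20
distinct = 78 − 20 = 58

58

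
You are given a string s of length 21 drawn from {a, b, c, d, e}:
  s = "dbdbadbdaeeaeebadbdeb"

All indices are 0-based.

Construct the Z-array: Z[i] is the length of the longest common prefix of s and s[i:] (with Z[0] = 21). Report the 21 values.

Z[0]=21
i=1: i≥r, start 0; Z[1]=0
i=2: i≥r, start 0; Z[2]=2 scan→box=[2,4)
i=3: min(r-i=1, Z[1]=0)=0; Z[3]=0
i=4: i≥r, start 0; Z[4]=0
i=5: i≥r, start 0; Z[5]=3 scan→box=[5,8)
i=6: min(r-i=2, Z[1]=0)=0; Z[6]=0
i=7: min(r-i=1, Z[2]=2)=1; Z[7]=1
i=8: i≥r, start 0; Z[8]=0
i=9: i≥r, start 0; Z[9]=0
i=10: i≥r, start 0; Z[10]=0
i=11: i≥r, start 0; Z[11]=0
i=12: i≥r, start 0; Z[12]=0
i=13: i≥r, start 0; Z[13]=0
i=14: i≥r, start 0; Z[14]=0
i=15: i≥r, start 0; Z[15]=0
i=16: i≥r, start 0; Z[16]=3 scan→box=[16,19)
i=17: min(r-i=2, Z[1]=0)=0; Z[17]=0
i=18: min(r-i=1, Z[2]=2)=1; Z[18]=1
i=19: i≥r, start 0; Z[19]=0
i=20: i≥r, start 0; Z[20]=0

[21, 0, 2, 0, 0, 3, 0, 1, 0, 0, 0, 0, 0, 0, 0, 0, 3, 0, 1, 0, 0]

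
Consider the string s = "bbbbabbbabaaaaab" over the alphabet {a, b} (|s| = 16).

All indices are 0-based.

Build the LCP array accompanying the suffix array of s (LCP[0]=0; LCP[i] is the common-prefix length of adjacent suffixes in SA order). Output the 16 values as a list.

rank | idx | suffix
   0 |  10 | aaaaab
   1 |  11 | aaaab
   2 |  12 | aaab
   3 |  13 | aab
   4 |  14 | ab
   5 |   8 | abaaaaab
   6 |   4 | abbbabaaaaab
   7 |  15 | b
   8 |   9 | baaaaab
   9 |   7 | babaaaaab
  10 |   3 | babbbabaaaaab
  11 |   6 | bbabaaaaab
  12 |   2 | bbabbbabaaaaab
  13 |   5 | bbbabaaaaab
  14 |   1 | bbbabbbabaaaaab
  15 |   0 | bbbbabbbabaaaaab

SA = [10, 11, 12, 13, 14, 8, 4, 15, 9, 7, 3, 6, 2, 5, 1, 0]
[i] adj suffixes → lcp
  [1] 10/11 → 4 ('aaaa')
  [2] 11/12 → 3 ('aaa')
  [3] 12/13 → 2 ('aa')
  [4] 13/14 → 1 ('a')
  [5] 14/8 → 2 ('ab')
  [6] 8/4 → 2 ('ab')
  [7] 4/15 → 0 ('')
  [8] 15/9 → 1 ('b')
  [9] 9/7 → 2 ('ba')
  [10] 7/3 → 3 ('bab')
  [11] 3/6 → 1 ('b')
  [12] 6/2 → 4 ('bbab')
  [13] 2/5 → 2 ('bb')
  [14] 5/1 → 5 ('bbbab')
  [15] 1/0 → 3 ('bbb')

[0, 4, 3, 2, 1, 2, 2, 0, 1, 2, 3, 1, 4, 2, 5, 3]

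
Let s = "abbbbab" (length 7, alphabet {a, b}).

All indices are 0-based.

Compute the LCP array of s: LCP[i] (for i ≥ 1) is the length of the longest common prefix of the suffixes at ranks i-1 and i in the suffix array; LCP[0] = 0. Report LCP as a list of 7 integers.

rank→(start, suffix):
  0 → (5, 'ab')
  1 → (0, 'abbbbab')
  2 → (6, 'b')
  3 → (4, 'bab')
  4 → (3, 'bbab')
  5 → (2, 'bbbab')
  6 → (1, 'bbbbab')

SA = [5, 0, 6, 4, 3, 2, 1]
[i] adj suffixes → lcp
  [1] 5/0 → 2 ('ab')
  [2] 0/6 → 0 ('')
  [3] 6/4 → 1 ('b')
  [4] 4/3 → 1 ('b')
  [5] 3/2 → 2 ('bb')
  [6] 2/1 → 3 ('bbb')

[0, 2, 0, 1, 1, 2, 3]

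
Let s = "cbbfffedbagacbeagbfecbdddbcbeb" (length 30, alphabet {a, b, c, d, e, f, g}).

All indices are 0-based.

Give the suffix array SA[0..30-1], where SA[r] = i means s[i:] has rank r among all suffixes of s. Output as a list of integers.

sorted suffixes:
  #0 SA[0]=11  'acbeagbfecbdddbcbeb'
  #1 SA[1]=9  'agacbeagbfecbdddbcbeb'
  #2 SA[2]=15  'agbfecbdddbcbeb'
  #3 SA[3]=29  'b'
  #4 SA[4]=8  'bagacbeagbfecbdddbcbeb'
  #5 SA[5]=1  'bbfffedbagacbeagbfecbdddbcbeb'
  #6 SA[6]=25  'bcbeb'
  #7 SA[7]=21  'bdddbcbeb'
  #8 SA[8]=13  'beagbfecbdddbcbeb'
  #9 SA[9]=27  'beb'
  #10 SA[10]=17  'bfecbdddbcbeb'
  #11 SA[11]=2  'bfffedbagacbeagbfecbdddbcbeb'
  #12 SA[12]=0  'cbbfffedbagacbeagbfecbdddbcbeb'
  #13 SA[13]=20  'cbdddbcbeb'
  #14 SA[14]=12  'cbeagbfecbdddbcbeb'
  #15 SA[15]=26  'cbeb'
  #16 SA[16]=7  'dbagacbeagbfecbdddbcbeb'
  #17 SA[17]=24  'dbcbeb'
  #18 SA[18]=23  'ddbcbeb'
  #19 SA[19]=22  'dddbcbeb'
  #20 SA[20]=14  'eagbfecbdddbcbeb'
  #21 SA[21]=28  'eb'
  #22 SA[22]=19  'ecbdddbcbeb'
  #23 SA[23]=6  'edbagacbeagbfecbdddbcbeb'
  #24 SA[24]=18  'fecbdddbcbeb'
  #25 SA[25]=5  'fedbagacbeagbfecbdddbcbeb'
  #26 SA[26]=4  'ffedbagacbeagbfecbdddbcbeb'
  #27 SA[27]=3  'fffedbagacbeagbfecbdddbcbeb'
  #28 SA[28]=10  'gacbeagbfecbdddbcbeb'
  #29 SA[29]=16  'gbfecbdddbcbeb'

[11, 9, 15, 29, 8, 1, 25, 21, 13, 27, 17, 2, 0, 20, 12, 26, 7, 24, 23, 22, 14, 28, 19, 6, 18, 5, 4, 3, 10, 16]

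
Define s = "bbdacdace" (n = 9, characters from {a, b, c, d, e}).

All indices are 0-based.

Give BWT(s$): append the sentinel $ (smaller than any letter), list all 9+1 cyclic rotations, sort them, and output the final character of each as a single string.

edd$baabcc

rank  rotation    last
    0  $bbdacdace  e
    1  acdace$bbd  d
    2  ace$bbdacd  d
    3  bbdacdace$  $
    4  bdacdace$b  b
    5  cdace$bbda  a
    6  ce$bbdacda  a
    7  dacdace$bb  b
    8  dace$bbdac  c
    9  e$bbdacdac  c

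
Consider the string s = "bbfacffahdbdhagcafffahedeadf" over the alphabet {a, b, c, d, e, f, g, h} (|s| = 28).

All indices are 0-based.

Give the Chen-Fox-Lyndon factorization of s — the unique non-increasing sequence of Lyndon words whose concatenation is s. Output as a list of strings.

emit factor 1: 'bbf' (i=0, period=3)
emit factor 2: 'acffahdbdhagcafffahedeadf' (i=3, period=25)

["bbf", "acffahdbdhagcafffahedeadf"]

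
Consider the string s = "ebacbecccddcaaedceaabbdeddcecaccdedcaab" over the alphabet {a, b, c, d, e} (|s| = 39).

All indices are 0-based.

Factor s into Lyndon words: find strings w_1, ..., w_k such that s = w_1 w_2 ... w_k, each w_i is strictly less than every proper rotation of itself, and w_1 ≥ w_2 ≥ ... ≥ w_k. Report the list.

["e", "b", "acbecccddc", "aaedce", "aabbdeddcecaccdedc", "aab"]

emit factor 1: 'e' (i=0, period=1)
emit factor 2: 'b' (i=1, period=1)
emit factor 3: 'acbecccddc' (i=2, period=10)
emit factor 4: 'aaedce' (i=12, period=6)
emit factor 5: 'aabbdeddcecaccdedc' (i=18, period=18)
emit factor 6: 'aab' (i=36, period=3)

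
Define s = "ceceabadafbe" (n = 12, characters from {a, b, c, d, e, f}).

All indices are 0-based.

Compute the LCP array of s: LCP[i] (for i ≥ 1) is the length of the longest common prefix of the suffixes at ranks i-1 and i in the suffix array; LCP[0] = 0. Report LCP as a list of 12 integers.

sorted suffixes:
  #0 SA[0]=4  'abadafbe'
  #1 SA[1]=6  'adafbe'
  #2 SA[2]=8  'afbe'
  #3 SA[3]=5  'badafbe'
  #4 SA[4]=10  'be'
  #5 SA[5]=2  'ceabadafbe'
  #6 SA[6]=0  'ceceabadafbe'
  #7 SA[7]=7  'dafbe'
  #8 SA[8]=11  'e'
  #9 SA[9]=3  'eabadafbe'
  #10 SA[10]=1  'eceabadafbe'
  #11 SA[11]=9  'fbe'

SA = [4, 6, 8, 5, 10, 2, 0, 7, 11, 3, 1, 9]
rank  pair      lcp
   1  s[4:],s[6:]  1  'a'
   2  s[6:],s[8:]  1  'a'
   3  s[8:],s[5:]  0  ''
   4  s[5:],s[10:]  1  'b'
   5  s[10:],s[2:]  0  ''
   6  s[2:],s[0:]  2  'ce'
   7  s[0:],s[7:]  0  ''
   8  s[7:],s[11:]  0  ''
   9  s[11:],s[3:]  1  'e'
  10  s[3:],s[1:]  1  'e'
  11  s[1:],s[9:]  0  ''

[0, 1, 1, 0, 1, 0, 2, 0, 0, 1, 1, 0]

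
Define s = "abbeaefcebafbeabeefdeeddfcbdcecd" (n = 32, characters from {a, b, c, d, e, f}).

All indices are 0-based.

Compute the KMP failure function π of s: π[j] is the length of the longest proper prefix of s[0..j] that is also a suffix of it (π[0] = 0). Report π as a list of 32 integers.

[0, 0, 0, 0, 1, 0, 0, 0, 0, 0, 1, 0, 0, 0, 1, 2, 0, 0, 0, 0, 0, 0, 0, 0, 0, 0, 0, 0, 0, 0, 0, 0]

π[0] = 0
j=1 s[j]='b': π[1]=0 (border '')
j=2 s[j]='b': π[2]=0 (border '')
j=3 s[j]='e': π[3]=0 (border '')
j=4 s[j]='a': π[4]=1 (border 'a')
j=5 s[j]='e': k: 1→0; π[5]=0 (border '')
j=6 s[j]='f': π[6]=0 (border '')
j=7 s[j]='c': π[7]=0 (border '')
j=8 s[j]='e': π[8]=0 (border '')
j=9 s[j]='b': π[9]=0 (border '')
j=10 s[j]='a': π[10]=1 (border 'a')
j=11 s[j]='f': k: 1→0; π[11]=0 (border '')
j=12 s[j]='b': π[12]=0 (border '')
j=13 s[j]='e': π[13]=0 (border '')
j=14 s[j]='a': π[14]=1 (border 'a')
j=15 s[j]='b': π[15]=2 (border 'ab')
j=16 s[j]='e': k: 2→0; π[16]=0 (border '')
j=17 s[j]='e': π[17]=0 (border '')
j=18 s[j]='f': π[18]=0 (border '')
j=19 s[j]='d': π[19]=0 (border '')
j=20 s[j]='e': π[20]=0 (border '')
j=21 s[j]='e': π[21]=0 (border '')
j=22 s[j]='d': π[22]=0 (border '')
j=23 s[j]='d': π[23]=0 (border '')
j=24 s[j]='f': π[24]=0 (border '')
j=25 s[j]='c': π[25]=0 (border '')
j=26 s[j]='b': π[26]=0 (border '')
j=27 s[j]='d': π[27]=0 (border '')
j=28 s[j]='c': π[28]=0 (border '')
j=29 s[j]='e': π[29]=0 (border '')
j=30 s[j]='c': π[30]=0 (border '')
j=31 s[j]='d': π[31]=0 (border '')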